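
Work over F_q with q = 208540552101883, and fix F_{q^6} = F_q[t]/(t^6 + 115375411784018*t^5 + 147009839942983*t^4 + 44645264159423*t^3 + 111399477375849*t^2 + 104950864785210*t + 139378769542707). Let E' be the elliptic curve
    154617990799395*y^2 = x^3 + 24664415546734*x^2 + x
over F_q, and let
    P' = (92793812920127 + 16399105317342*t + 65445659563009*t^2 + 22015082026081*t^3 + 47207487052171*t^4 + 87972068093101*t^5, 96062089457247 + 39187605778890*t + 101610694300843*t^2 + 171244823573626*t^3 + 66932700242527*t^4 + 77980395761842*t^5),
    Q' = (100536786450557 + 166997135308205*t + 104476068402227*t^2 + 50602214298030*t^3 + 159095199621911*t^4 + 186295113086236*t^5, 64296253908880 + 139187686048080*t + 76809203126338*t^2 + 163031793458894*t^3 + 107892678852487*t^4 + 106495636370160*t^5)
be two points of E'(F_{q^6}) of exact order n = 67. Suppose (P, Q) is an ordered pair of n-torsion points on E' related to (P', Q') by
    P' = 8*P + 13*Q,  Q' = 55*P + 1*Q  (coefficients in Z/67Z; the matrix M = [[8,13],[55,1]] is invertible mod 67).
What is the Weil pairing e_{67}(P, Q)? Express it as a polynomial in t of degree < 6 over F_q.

e_{67}(aP+bQ,cP+dQ) = e_{67}(P,Q)^(ad-bc); with (a,b,c,d)=(8,13,55,1) this gives the det-67 law.
8*1 - 13*55 = -707; reduced mod 67: det = 30, inverse 38.
Montgomery->Weierstrass: x_W = 80100883690871*x+185691329331981, y_W=80100883690871*y on F_{208540552101883}; lands on y^2=x^3+95210423900864*x+10872915662816.
Miller loop for e_{67} over F_{208540552101883^6}: bits of 67 = 1000011; 6 double steps + 2 add steps, l/v at each.
f_P(D_Q)/f_Q(D_P) = 173519815037876 + 181701530375408*t + 168121767717984*t^2 + 56098272837289*t^3 + 77828221009111*t^4 + 185922425247973*t^5.
Thus e_{67}(P,Q) = 151867951005382 + 187412192174740*t + 193961994660660*t^2 + 109941879646153*t^3 + 24317688267415*t^4 + 76085302346228*t^5.

151867951005382 + 187412192174740*t + 193961994660660*t^2 + 109941879646153*t^3 + 24317688267415*t^4 + 76085302346228*t^5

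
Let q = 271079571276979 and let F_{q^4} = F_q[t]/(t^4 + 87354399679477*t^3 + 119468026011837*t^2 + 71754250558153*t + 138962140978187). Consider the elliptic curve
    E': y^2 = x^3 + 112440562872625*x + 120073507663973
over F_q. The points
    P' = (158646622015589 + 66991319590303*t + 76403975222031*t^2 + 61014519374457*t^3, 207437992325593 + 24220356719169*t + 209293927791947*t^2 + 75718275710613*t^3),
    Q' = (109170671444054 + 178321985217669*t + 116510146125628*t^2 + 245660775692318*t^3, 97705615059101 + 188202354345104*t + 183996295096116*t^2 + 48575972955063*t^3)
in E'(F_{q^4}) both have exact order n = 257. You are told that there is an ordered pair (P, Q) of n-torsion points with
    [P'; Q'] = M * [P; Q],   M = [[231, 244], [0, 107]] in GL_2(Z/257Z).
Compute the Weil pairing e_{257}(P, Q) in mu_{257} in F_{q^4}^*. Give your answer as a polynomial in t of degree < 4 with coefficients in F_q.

e_{257}(aP+bQ,cP+dQ) = e_{257}(P,Q)^(ad-bc); with (a,b,c,d)=(231,244,0,107) this gives the det-257 law.
det M = 231*107 - 244*0 = 24717 = 45 (mod 257); 45^{-1} = 40 (mod 257).
9-bit Miller (100000001) on E'/F_{271079571276979} with a'=112440562872625, b'=120073507663973: accumulate tangent/chord ratios at Q'+S and P'+S'.
The quotient is 126886172837468 + 192227787570246*t + 91140051279701*t^2 + 119695475079272*t^3.
(126886172837468 + 192227787570246*t + 91140051279701*t^2 + 119695475079272*t^3)^{40} mod (271079571276979,f) = 41064530451765 + 22092673604435*t + 68528957836538*t^2 + 249193102755425*t^3.

41064530451765 + 22092673604435*t + 68528957836538*t^2 + 249193102755425*t^3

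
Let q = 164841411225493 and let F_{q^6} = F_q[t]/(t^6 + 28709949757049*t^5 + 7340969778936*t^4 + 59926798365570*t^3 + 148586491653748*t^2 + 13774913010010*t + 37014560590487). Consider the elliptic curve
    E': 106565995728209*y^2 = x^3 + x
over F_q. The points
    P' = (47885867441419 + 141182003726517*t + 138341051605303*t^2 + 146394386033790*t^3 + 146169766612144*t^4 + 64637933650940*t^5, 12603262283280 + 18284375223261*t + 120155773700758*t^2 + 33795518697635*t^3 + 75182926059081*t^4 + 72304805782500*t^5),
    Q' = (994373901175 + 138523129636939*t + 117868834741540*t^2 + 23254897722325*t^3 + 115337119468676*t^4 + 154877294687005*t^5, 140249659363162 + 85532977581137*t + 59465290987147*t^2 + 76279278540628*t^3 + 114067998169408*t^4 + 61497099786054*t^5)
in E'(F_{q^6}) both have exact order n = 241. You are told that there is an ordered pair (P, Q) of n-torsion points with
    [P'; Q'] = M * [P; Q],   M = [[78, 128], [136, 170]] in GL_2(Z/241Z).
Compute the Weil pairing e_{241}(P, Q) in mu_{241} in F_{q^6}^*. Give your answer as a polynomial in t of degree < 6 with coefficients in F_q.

The 241-Weil pairing on E[241] over F_{164841411225493} is alternating-bilinear: e_{241}(P',Q') = e_{241}(P,Q)^det(M).
78*170 - 128*136 = -4148; reduced mod 241: det = 190, inverse 189.
(x,y)|->(29019870594609x,29019870594609y) sends E' to y^2=x^3+113926376459955*x.
n = 241 = (11110001)_2 (8 bits, wt 5); accumulate f_{241,P'}(Q'+S)/f_{241,P'}(S) along the 7-step ladder.
Miller gives e_{241}(P',Q') = 43113145439213 + 137707103965301*t + 27147096207887*t^2 + 94738217225236*t^3 + 5855654245605*t^4 + 108569953103256*t^5 in F_{164841411225493^6}.
Thus e_{241}(P,Q) = 61619794269210 + 124270698235419*t + 7376538909356*t^2 + 41401339472331*t^3 + 9259288210270*t^4 + 121442351781307*t^5.

61619794269210 + 124270698235419*t + 7376538909356*t^2 + 41401339472331*t^3 + 9259288210270*t^4 + 121442351781307*t^5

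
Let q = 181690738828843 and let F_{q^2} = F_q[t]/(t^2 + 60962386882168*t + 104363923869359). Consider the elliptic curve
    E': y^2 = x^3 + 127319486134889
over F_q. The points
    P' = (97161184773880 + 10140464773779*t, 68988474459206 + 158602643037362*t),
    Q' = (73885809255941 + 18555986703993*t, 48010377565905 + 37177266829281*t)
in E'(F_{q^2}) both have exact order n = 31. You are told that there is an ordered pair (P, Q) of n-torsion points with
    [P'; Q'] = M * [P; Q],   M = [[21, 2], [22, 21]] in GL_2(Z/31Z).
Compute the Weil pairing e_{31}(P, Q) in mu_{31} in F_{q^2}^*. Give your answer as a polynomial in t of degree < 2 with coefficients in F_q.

125716149918604 + 73921941596430*t

e_{31} is bilinear + alternating on E[31], so e_{31}(21*P + 2*Q, 22*P + 21*Q) = e_{31}(P,Q)^(21*21-2*22).
So e_{31}(P,Q) = e_{31}(P',Q')^{5}, since 25*5 = 1 mod 31.
Miller loop for e_{31} over F_{181690738828843^2}: bits of 31 = 11111; 4 double steps + 4 add steps, l/v at each.
Miller gives e_{31}(P',Q') = 168457514744792 + 89658210346031*t in F_{181690738828843^2}.
Raise to 5: e(P,Q) = 125716149918604 + 73921941596430*t in mu_{31}.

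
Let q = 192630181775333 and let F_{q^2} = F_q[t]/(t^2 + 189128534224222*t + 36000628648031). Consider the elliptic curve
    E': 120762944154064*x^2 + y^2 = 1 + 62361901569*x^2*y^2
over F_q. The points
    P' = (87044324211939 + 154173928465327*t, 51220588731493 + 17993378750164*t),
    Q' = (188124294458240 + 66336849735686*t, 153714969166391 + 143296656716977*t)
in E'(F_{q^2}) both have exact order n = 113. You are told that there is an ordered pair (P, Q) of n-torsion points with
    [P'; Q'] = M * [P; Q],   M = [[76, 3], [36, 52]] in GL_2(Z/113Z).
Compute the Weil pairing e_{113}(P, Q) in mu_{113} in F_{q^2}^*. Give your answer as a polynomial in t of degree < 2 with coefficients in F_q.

The 113-Weil pairing on E[113] over F_{192630181775333} is alternating-bilinear: e_{113}(P',Q') = e_{113}(P,Q)^det(M).
Inverting 2 mod 113: 57. Thus e_{113}(P,Q) = e(P',Q')^{57}.
Map (x,y)_Ed via u=(1+y)/(1-y), v=(1+y)/((1-y)x) to Montgomery A=108809784877465,B=44491232781968; then to (a',b')=(7094069700177,158597557182019).
7-bit Miller (1110001) on E'/F_{192630181775333} with a'=7094069700177, b'=158597557182019: accumulate tangent/chord ratios at Q'+S and P'+S'.
Miller gives e_{113}(P',Q') = 22335304324589 + 140438984712648*t in F_{192630181775333^2}.
Raise to 57: e(P,Q) = 9258643459327 + 7110600625775*t in mu_{113}.

9258643459327 + 7110600625775*t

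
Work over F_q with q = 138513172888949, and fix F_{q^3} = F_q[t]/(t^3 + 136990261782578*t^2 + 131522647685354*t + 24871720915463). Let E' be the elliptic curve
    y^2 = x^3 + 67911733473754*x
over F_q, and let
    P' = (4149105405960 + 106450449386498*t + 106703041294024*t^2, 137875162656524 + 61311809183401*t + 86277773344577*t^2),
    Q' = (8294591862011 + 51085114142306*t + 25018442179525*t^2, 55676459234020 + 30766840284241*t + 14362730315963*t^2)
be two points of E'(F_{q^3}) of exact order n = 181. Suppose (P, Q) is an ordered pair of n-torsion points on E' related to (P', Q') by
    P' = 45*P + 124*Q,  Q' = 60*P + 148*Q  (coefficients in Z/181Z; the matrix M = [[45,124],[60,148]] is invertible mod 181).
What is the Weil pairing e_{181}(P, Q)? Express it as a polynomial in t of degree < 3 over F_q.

90794257447212 + 18408195315709*t + 91835624368489*t^2

Alternating bilinearity on E[181] (values in mu_{181} in F_{138513172888949^3}) gives e(P',Q') = e(P,Q)^det(M).
det M = 45*148 - 124*60 = -780 = 125 (mod 181); 125^{-1} = 42 (mod 181).
Miller loop for e_{181} over F_{138513172888949^3}: bits of 181 = 10110101; 7 double steps + 4 add steps, l/v at each.
f_P(D_Q)/f_Q(D_P) = 78471495061114 + 80399955597651*t + 111116990234419*t^2.
Finally e_{181}(P,Q) = 90794257447212 + 18408195315709*t + 91835624368489*t^2.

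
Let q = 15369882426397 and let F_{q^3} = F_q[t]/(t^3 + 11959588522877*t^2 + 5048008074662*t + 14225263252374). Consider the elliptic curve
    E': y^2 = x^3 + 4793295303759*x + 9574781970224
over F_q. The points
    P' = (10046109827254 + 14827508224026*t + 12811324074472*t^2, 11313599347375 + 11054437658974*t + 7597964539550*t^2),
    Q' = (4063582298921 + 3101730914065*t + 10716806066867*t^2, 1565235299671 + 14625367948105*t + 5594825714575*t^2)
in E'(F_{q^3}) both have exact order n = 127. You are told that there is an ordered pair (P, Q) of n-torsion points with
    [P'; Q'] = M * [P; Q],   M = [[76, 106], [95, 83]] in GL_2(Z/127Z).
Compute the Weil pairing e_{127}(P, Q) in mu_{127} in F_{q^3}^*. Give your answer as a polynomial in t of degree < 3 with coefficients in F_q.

The 127-Weil pairing on E[127] over F_{15369882426397} is alternating-bilinear: e_{127}(P',Q') = e_{127}(P,Q)^det(M).
det M = 76*83 - 106*95 = -3762 = 48 (mod 127); 48^{-1} = 45 (mod 127).
Build f_{127,P'} and f_{127,Q'} via the 7-bit ladder of 127=1111111_2; evaluate at shifted divisors; quotient in F_{15369882426397^3}.
Miller gives e_{127}(P',Q') = 10168441624345 + 3863044623472*t + 670831495328*t^2 in F_{15369882426397^3}.
Finally e_{127}(P,Q) = 6361812840967 + 14192844828837*t + 2383506873391*t^2.

6361812840967 + 14192844828837*t + 2383506873391*t^2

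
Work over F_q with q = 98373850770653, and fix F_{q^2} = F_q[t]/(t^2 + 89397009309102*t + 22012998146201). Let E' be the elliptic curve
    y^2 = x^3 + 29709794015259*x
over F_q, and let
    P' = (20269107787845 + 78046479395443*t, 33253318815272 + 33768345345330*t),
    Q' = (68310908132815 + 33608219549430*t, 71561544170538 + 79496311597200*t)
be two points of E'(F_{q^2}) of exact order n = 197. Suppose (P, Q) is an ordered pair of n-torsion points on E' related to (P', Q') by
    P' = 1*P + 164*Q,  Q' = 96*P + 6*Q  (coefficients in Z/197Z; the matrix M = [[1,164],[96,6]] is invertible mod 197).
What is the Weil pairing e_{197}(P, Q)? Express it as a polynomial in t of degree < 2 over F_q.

28846327347406 + 28238072425449*t

Alternating bilinearity on E[197] (values in mu_{197} in F_{98373850770653^2}) gives e(P',Q') = e(P,Q)^det(M).
1*6 - 164*96 = -15738; reduced mod 197: det = 22, inverse 9.
Build f_{197,P'} and f_{197,Q'} via the 8-bit ladder of 197=11000101_2; evaluate at shifted divisors; quotient in F_{98373850770653^2}.
e_{197}(P',Q') = 82344763725427 + 32447783444835*t.
Raise to 9: e(P,Q) = 28846327347406 + 28238072425449*t in mu_{197}.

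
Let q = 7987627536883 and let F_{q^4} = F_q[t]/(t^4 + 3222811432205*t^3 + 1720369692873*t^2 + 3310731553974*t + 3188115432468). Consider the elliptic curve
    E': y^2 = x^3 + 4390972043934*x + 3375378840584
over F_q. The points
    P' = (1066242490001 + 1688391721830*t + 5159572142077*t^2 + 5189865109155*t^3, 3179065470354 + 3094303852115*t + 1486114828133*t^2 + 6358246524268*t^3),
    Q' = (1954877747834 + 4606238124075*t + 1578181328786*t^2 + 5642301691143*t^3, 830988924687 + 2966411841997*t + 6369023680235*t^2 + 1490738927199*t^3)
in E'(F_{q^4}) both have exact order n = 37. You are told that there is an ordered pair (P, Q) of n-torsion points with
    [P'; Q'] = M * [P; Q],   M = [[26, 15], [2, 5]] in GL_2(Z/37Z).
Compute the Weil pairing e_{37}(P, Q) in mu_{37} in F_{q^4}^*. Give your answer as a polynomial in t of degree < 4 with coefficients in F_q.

48434196622 + 6394606653596*t + 6311631053958*t^2 + 2049819735246*t^3

e_{37} is bilinear + alternating on E[37], so e_{37}(26*P + 15*Q, 2*P + 5*Q) = e_{37}(P,Q)^(26*5-15*2).
So e_{37}(P,Q) = e_{37}(P',Q')^{10}, since 26*10 = 1 mod 37.
Run Miller on y^2=x^3+4390972043934*x+3375378840584 over F_{7987627536883}: ladder 100101 (6 bits); e = f_P(D_Q)/f_Q(D_P).
f_P(D_Q)/f_Q(D_P) = 6266134241879 + 5336817589872*t + 5293632348752*t^2 + 6166875340081*t^3.
Hence e(P,Q) = 48434196622 + 6394606653596*t + 6311631053958*t^2 + 2049819735246*t^3 in F_{7987627536883^4}^*.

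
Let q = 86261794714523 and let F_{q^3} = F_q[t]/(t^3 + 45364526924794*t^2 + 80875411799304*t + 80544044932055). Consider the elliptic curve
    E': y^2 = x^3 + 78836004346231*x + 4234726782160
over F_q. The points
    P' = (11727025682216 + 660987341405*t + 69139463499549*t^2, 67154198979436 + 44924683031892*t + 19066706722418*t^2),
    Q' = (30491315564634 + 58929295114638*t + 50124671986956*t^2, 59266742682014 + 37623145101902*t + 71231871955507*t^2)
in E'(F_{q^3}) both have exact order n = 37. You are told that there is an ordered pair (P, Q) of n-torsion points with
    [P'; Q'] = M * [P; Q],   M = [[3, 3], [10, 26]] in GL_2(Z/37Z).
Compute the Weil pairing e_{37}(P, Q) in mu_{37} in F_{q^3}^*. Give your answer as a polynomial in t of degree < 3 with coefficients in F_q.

3421643936517 + 52939046420404*t + 78086991512670*t^2

e_{37} is bilinear + alternating on E[37], so e_{37}(3*P + 3*Q, 10*P + 26*Q) = e_{37}(P,Q)^(3*26-3*10).
3*26 - 3*10 = 48; reduced mod 37: det = 11, inverse 27.
Miller loop for e_{37} over F_{86261794714523^3}: bits of 37 = 100101; 5 double steps + 2 add steps, l/v at each.
Result: e(P',Q') = 57472079118638 + 33497208519208*t + 8718878777445*t^2.
e_{37}(P,Q) = (57472079118638 + 33497208519208*t + 8718878777445*t^2)^{27} = 3421643936517 + 52939046420404*t + 78086991512670*t^2.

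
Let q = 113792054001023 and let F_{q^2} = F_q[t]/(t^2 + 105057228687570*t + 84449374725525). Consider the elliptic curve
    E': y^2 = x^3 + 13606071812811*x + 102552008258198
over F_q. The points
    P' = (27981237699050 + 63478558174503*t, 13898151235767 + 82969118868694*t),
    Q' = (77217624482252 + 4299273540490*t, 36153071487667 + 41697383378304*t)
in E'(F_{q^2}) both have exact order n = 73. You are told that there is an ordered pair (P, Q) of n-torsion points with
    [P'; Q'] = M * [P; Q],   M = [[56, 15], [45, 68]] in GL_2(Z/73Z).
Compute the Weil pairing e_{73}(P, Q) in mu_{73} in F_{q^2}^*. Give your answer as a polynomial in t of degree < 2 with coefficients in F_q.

104231898195825 + 28497352591075*t

Under M = [[56,15],[45,68]] in GL_2(Z/73), e_{73}(P',Q') = e_{73}(P,Q)^(56*68-15*45 mod 73).
det(M) mod 73 = 67; its inverse in (Z/73)^* is 12 (check: 67*12 mod 73 = 1).
Miller loop for e_{73} over F_{113792054001023^2}: bits of 73 = 1001001; 6 double steps + 2 add steps, l/v at each.
e_{73}(P',Q') = 29391358740386 + 57952695169447*t.
e_{73}(P,Q) = (29391358740386 + 57952695169447*t)^{12} = 104231898195825 + 28497352591075*t.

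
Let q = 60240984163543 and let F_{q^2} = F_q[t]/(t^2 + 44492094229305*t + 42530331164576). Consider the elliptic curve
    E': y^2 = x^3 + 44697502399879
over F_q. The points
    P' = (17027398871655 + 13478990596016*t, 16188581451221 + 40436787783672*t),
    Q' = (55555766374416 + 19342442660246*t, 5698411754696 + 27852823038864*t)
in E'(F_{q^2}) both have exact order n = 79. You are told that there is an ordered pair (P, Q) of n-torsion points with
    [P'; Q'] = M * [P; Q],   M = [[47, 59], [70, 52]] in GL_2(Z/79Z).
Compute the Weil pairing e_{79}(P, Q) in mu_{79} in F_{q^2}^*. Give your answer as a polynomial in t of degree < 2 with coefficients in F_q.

The 79-Weil pairing on E[79] over F_{60240984163543} is alternating-bilinear: e_{79}(P',Q') = e_{79}(P,Q)^det(M).
det(M) mod 79 = 52; its inverse in (Z/79)^* is 38 (check: 52*38 mod 79 = 1).
Build f_{79,P'} and f_{79,Q'} via the 7-bit ladder of 79=1001111_2; evaluate at shifted divisors; quotient in F_{60240984163543^2}.
So e_{79}(P',Q') = 33778765768550 + 6984499604366*t.
Raise to 38: e(P,Q) = 54696735185732 + 31267886679334*t in mu_{79}.

54696735185732 + 31267886679334*t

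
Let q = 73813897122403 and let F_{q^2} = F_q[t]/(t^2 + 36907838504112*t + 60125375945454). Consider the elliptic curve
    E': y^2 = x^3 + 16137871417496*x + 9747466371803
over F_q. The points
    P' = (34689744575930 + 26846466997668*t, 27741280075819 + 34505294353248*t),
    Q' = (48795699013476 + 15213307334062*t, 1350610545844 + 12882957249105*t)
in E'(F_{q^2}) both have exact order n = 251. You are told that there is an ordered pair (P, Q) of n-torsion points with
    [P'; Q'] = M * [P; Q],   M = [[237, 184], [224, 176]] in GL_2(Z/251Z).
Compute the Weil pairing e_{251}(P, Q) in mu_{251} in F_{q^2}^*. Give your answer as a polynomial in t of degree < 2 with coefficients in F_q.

26765178723672 + 17421912364041*t

Under M = [[237,184],[224,176]] in GL_2(Z/251), e_{251}(P',Q') = e_{251}(P,Q)^(237*176-184*224 mod 251).
det(M) mod 251 = 245; its inverse in (Z/251)^* is 209 (check: 245*209 mod 251 = 1).
8-bit Miller (11111011) on E'/F_{73813897122403} with a'=16137871417496, b'=9747466371803: accumulate tangent/chord ratios at Q'+S and P'+S'.
Miller gives e_{251}(P',Q') = 11722719733284 + 35079937422342*t in F_{73813897122403^2}.
(11722719733284 + 35079937422342*t)^{209} mod (73813897122403,f) = 26765178723672 + 17421912364041*t.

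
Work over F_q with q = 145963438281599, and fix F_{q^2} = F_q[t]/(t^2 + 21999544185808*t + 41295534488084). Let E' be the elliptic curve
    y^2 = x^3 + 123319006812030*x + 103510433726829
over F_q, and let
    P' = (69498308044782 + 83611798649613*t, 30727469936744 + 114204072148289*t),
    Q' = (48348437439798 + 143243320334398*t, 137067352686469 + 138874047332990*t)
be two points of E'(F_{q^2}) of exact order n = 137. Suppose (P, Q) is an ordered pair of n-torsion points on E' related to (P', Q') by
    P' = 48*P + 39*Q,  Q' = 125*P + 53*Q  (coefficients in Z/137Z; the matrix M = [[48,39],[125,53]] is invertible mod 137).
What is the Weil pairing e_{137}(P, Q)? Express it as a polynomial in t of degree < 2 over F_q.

141033168008241 + 42186156327116*t

e_{137} is bilinear + alternating on E[137], so e_{137}(48*P + 39*Q, 125*P + 53*Q) = e_{137}(P,Q)^(48*53-39*125).
det M = 48*53 - 39*125 = -2331 = 135 (mod 137); 135^{-1} = 68 (mod 137).
Run Miller on y^2=x^3+123319006812030*x+103510433726829 over F_{145963438281599}: ladder 10001001 (8 bits); e = f_P(D_Q)/f_Q(D_P).
Miller gives e_{137}(P',Q') = 14408173978209 + 81036818205516*t in F_{145963438281599^2}.
Hence e(P,Q) = 141033168008241 + 42186156327116*t in F_{145963438281599^2}^*.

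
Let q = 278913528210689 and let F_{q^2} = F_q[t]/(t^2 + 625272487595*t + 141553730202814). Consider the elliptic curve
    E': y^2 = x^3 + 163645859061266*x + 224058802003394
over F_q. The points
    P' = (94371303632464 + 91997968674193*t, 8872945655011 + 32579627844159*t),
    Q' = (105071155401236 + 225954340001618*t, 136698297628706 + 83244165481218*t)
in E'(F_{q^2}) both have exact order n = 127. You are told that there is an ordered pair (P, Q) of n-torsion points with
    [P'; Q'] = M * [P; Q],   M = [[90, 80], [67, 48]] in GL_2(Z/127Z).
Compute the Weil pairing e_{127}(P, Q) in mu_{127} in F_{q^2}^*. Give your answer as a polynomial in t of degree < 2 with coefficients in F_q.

e_{127} is bilinear + alternating on E[127], so e_{127}(90*P + 80*Q, 67*P + 48*Q) = e_{127}(P,Q)^(90*48-80*67).
90*48 - 80*67 = -1040; reduced mod 127: det = 103, inverse 37.
Miller loop for e_{127} over F_{278913528210689^2}: bits of 127 = 1111111; 6 double steps + 6 add steps, l/v at each.
e_{127}(P',Q') = 14360173659123 + 107990725944364*t.
Hence e(P,Q) = 24777398703494 + 54774304823235*t in F_{278913528210689^2}^*.

24777398703494 + 54774304823235*t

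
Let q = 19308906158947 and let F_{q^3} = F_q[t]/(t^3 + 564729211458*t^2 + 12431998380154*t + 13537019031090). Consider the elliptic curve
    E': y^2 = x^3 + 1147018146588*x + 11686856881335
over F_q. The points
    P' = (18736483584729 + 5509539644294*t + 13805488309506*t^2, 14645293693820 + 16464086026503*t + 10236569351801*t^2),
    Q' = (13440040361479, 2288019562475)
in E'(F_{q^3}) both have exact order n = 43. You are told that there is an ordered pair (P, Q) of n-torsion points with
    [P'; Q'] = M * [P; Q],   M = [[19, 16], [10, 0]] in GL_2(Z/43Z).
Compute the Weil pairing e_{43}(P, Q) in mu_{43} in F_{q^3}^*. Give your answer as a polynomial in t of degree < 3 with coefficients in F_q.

5862736074295 + 18315266929687*t + 3289908255059*t^2

e_{43}(aP+bQ,cP+dQ) = e_{43}(P,Q)^(ad-bc); with (a,b,c,d)=(19,16,10,0) this gives the det-43 law.
19*0 - 16*10 = -160; reduced mod 43: det = 12, inverse 18.
n = 43 = (101011)_2 (6 bits, wt 4); accumulate f_{43,P'}(Q'+S)/f_{43,P'}(S) along the 5-step ladder.
f_P(D_Q)/f_Q(D_P) = 12044104215127 + 17744426496696*t + 12518239349124*t^2.
Finally e_{43}(P,Q) = 5862736074295 + 18315266929687*t + 3289908255059*t^2.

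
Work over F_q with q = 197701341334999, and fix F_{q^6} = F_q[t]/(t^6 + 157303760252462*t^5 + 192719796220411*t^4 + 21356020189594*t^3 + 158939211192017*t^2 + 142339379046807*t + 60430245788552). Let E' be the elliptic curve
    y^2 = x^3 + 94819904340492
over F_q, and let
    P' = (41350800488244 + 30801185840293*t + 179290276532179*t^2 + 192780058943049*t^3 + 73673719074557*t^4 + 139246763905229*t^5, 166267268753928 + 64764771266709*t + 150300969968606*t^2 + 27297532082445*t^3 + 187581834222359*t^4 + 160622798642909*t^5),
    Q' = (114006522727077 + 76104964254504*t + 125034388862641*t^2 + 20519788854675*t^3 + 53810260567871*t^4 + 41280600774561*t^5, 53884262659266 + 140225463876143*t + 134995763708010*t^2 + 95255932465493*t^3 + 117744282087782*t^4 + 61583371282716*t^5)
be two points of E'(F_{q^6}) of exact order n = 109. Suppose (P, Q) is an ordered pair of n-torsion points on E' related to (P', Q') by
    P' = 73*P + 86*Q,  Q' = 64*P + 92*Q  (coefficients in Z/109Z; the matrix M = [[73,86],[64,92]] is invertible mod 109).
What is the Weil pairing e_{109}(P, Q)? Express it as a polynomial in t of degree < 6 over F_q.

e_{109} is bilinear + alternating on E[109], so e_{109}(73*P + 86*Q, 64*P + 92*Q) = e_{109}(P,Q)^(73*92-86*64).
det M = 73*92 - 86*64 = 1212 = 13 (mod 109); 13^{-1} = 42 (mod 109).
7-bit Miller (1101101) on E'/F_{197701341334999} with a'=0, b'=94819904340492: accumulate tangent/chord ratios at Q'+S and P'+S'.
So e_{109}(P',Q') = 104240078682963 + 40172319388579*t + 66352978669035*t^2 + 149728739517403*t^3 + 187741533929768*t^4 + 83952251600044*t^5.
Thus e_{109}(P,Q) = 148612388382824 + 19932210877322*t + 148735467965823*t^2 + 17998712781206*t^3 + 155919397289387*t^4 + 105433546579525*t^5.

148612388382824 + 19932210877322*t + 148735467965823*t^2 + 17998712781206*t^3 + 155919397289387*t^4 + 105433546579525*t^5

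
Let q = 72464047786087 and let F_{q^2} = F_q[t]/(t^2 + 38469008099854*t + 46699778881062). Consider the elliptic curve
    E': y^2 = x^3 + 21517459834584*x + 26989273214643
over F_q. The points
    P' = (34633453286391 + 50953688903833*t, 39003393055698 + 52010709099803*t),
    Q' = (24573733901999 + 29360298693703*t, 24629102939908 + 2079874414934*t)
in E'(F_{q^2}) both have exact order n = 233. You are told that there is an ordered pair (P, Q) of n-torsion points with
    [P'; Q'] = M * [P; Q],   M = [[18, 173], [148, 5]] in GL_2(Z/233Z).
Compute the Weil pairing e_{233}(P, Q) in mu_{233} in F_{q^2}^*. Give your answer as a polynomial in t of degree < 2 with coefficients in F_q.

51498937511721 + 30581169484777*t

e_{233}(aP+bQ,cP+dQ) = e_{233}(P,Q)^(ad-bc); with (a,b,c,d)=(18,173,148,5) this gives the det-233 law.
det(M) mod 233 = 116; its inverse in (Z/233)^* is 231 (check: 116*231 mod 233 = 1).
Build f_{233,P'} and f_{233,Q'} via the 8-bit ladder of 233=11101001_2; evaluate at shifted divisors; quotient in F_{72464047786087^2}.
e_{233}(P',Q') = 8761585692975 + 58489333916042*t.
Raise to 231: e(P,Q) = 51498937511721 + 30581169484777*t in mu_{233}.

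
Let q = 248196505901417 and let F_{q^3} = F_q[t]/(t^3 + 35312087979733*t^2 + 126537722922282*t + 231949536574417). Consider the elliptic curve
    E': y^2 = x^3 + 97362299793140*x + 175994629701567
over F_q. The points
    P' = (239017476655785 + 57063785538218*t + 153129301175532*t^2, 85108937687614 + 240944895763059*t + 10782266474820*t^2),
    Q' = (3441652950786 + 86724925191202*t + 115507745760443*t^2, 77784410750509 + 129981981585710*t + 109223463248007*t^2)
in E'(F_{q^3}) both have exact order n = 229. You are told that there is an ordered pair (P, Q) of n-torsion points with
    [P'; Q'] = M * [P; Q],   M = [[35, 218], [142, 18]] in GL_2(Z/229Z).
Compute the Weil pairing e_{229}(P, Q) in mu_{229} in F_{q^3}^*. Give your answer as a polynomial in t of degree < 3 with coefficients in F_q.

197639625119648 + 134133900264627*t + 51334128425353*t^2

Under M = [[35,218],[142,18]] in GL_2(Z/229), e_{229}(P',Q') = e_{229}(P,Q)^(35*18-218*142 mod 229).
35*18 - 218*142 = -30326; reduced mod 229: det = 131, inverse 7.
Miller loop for e_{229} over F_{248196505901417^3}: bits of 229 = 11100101; 7 double steps + 4 add steps, l/v at each.
The quotient is 16366786600886 + 41743136773176*t + 6328639702683*t^2.
Finally e_{229}(P,Q) = 197639625119648 + 134133900264627*t + 51334128425353*t^2.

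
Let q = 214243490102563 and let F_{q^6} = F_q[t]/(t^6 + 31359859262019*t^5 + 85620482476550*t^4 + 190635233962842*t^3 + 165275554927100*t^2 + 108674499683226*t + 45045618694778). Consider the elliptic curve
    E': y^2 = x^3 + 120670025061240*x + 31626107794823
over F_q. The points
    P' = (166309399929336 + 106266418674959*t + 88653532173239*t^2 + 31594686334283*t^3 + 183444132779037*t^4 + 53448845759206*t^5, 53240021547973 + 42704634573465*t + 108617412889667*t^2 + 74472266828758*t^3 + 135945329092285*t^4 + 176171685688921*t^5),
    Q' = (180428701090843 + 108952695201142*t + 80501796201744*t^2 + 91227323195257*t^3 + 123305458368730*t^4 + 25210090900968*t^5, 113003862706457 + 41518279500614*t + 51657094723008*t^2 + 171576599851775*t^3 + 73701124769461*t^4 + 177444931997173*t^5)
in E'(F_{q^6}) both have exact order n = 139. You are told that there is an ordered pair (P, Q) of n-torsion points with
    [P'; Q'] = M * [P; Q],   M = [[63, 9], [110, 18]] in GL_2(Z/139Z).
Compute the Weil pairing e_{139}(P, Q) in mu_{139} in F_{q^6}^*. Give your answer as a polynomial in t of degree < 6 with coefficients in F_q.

40570220664626 + 182956071612309*t + 195701500165831*t^2 + 11920912614995*t^3 + 85166305150584*t^4 + 196371113787571*t^5

Under M = [[63,9],[110,18]] in GL_2(Z/139), e_{139}(P',Q') = e_{139}(P,Q)^(63*18-9*110 mod 139).
det M = 63*18 - 9*110 = 144 = 5 (mod 139); 5^{-1} = 28 (mod 139).
Build f_{139,P'} and f_{139,Q'} via the 8-bit ladder of 139=10001011_2; evaluate at shifted divisors; quotient in F_{214243490102563^6}.
So e_{139}(P',Q') = 52094264824584 + 70172972700109*t + 109629932483411*t^2 + 212675419058234*t^3 + 29004688001104*t^4 + 91999792708193*t^5.
Raise to 28: e(P,Q) = 40570220664626 + 182956071612309*t + 195701500165831*t^2 + 11920912614995*t^3 + 85166305150584*t^4 + 196371113787571*t^5 in mu_{139}.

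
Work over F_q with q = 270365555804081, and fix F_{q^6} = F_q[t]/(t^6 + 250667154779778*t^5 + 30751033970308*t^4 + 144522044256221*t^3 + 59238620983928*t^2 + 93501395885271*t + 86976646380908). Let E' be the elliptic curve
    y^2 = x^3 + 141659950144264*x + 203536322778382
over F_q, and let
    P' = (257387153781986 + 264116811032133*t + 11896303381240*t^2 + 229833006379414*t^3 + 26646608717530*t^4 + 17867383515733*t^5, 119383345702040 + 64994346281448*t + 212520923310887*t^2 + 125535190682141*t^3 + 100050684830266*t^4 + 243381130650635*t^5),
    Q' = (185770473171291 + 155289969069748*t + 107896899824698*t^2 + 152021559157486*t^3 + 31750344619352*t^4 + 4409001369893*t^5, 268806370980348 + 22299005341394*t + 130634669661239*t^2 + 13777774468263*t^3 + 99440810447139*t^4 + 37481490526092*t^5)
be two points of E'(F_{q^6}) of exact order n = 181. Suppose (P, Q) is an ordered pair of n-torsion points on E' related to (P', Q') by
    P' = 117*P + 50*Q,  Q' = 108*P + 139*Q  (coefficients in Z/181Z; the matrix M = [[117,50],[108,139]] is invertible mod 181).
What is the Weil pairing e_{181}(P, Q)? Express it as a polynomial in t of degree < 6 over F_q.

Under M = [[117,50],[108,139]] in GL_2(Z/181), e_{181}(P',Q') = e_{181}(P,Q)^(117*139-50*108 mod 181).
Hence e(P,Q) = e(P',Q')^{121} where 121 = 3^{-1} mod 181.
Double-and-add over 10110101: 8-1 doublings, 5-1 additions; each step l_{T,T}/v_{2T} or l_{T,P'}/v at Q'+S for random S.
So e_{181}(P',Q') = 3682804249644 + 152614176788134*t + 203836664967314*t^2 + 251682968700091*t^3 + 62098287181009*t^4 + 198115260361973*t^5.
(3682804249644 + 152614176788134*t + 203836664967314*t^2 + 251682968700091*t^3 + 62098287181009*t^4 + 198115260361973*t^5)^{121} mod (270365555804081,f) = 31420132594763 + 255254151147891*t + 180292996899422*t^2 + 172956235262155*t^3 + 266682244858861*t^4 + 215646680348694*t^5.

31420132594763 + 255254151147891*t + 180292996899422*t^2 + 172956235262155*t^3 + 266682244858861*t^4 + 215646680348694*t^5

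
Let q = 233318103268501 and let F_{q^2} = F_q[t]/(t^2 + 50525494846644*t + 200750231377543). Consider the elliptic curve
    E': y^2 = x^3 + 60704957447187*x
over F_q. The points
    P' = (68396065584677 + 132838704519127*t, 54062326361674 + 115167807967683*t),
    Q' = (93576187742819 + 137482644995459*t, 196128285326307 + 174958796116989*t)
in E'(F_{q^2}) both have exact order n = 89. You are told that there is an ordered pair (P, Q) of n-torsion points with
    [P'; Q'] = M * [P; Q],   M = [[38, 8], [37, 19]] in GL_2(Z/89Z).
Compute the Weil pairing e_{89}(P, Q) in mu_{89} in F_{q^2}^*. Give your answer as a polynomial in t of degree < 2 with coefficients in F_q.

The 89-Weil pairing on E[89] over F_{233318103268501} is alternating-bilinear: e_{89}(P',Q') = e_{89}(P,Q)^det(M).
Inverting 70 mod 89: 14. Thus e_{89}(P,Q) = e(P',Q')^{14}.
Build f_{89,P'} and f_{89,Q'} via the 7-bit ladder of 89=1011001_2; evaluate at shifted divisors; quotient in F_{233318103268501^2}.
f_P(D_Q)/f_Q(D_P) = 105498089189849 + 49967058355346*t.
Raise to 14: e(P,Q) = 183862645876563 + 22035093409925*t in mu_{89}.

183862645876563 + 22035093409925*t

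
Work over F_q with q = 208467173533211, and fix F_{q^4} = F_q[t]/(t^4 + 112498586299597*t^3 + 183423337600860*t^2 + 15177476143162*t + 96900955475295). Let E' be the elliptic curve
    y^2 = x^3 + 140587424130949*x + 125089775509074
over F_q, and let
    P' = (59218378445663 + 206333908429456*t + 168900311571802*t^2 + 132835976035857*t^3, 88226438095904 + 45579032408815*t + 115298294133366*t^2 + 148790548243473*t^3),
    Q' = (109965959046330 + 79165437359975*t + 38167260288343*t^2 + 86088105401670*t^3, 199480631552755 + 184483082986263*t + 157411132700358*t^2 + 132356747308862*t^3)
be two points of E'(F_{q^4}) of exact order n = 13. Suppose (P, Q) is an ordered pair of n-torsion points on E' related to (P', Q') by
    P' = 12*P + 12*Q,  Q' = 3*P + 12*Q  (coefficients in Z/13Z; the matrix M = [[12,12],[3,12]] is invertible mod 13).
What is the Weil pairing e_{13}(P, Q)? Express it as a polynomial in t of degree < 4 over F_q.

155921937351966 + 126899893174289*t + 188170145255935*t^2 + 8126942769236*t^3

e_{13} is bilinear + alternating on E[13], so e_{13}(12*P + 12*Q, 3*P + 12*Q) = e_{13}(P,Q)^(12*12-12*3).
det M = 12*12 - 12*3 = 108 = 4 (mod 13); 4^{-1} = 10 (mod 13).
Build f_{13,P'} and f_{13,Q'} via the 4-bit ladder of 13=1101_2; evaluate at shifted divisors; quotient in F_{208467173533211^4}.
Result: e(P',Q') = 5961438263526 + 10418580774628*t + 79109542426843*t^2 + 76897724383177*t^3.
(5961438263526 + 10418580774628*t + 79109542426843*t^2 + 76897724383177*t^3)^{10} mod (208467173533211,f) = 155921937351966 + 126899893174289*t + 188170145255935*t^2 + 8126942769236*t^3.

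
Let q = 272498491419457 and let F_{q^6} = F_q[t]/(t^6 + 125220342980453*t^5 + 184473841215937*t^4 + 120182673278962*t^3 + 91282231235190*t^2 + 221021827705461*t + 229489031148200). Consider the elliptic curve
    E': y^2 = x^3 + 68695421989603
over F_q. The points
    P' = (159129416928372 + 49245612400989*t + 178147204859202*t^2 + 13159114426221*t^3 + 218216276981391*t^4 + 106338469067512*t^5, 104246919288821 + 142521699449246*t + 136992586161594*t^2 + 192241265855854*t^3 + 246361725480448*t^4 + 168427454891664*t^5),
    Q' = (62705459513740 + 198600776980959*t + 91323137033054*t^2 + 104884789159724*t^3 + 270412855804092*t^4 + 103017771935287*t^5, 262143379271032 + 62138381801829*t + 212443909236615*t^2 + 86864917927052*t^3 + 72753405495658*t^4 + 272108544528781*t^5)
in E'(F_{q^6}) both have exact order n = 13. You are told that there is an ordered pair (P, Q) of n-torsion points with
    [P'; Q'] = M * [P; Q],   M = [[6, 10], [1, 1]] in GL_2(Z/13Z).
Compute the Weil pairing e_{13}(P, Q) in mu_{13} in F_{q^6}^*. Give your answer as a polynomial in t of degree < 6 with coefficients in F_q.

Since e_{13}(P,P)=e_{13}(Q,Q)=1 and e_{13}(Q,P)=e_{13}(P,Q)^{-1}, expanding e_{13}(6*P + 10*Q,1*P + 1*Q) leaves e(P,Q)^det(M).
det M = 6*1 - 10*1 = -4 = 9 (mod 13); 9^{-1} = 3 (mod 13).
n = 13 = (1101)_2 (4 bits, wt 3); accumulate f_{13,P'}(Q'+S)/f_{13,P'}(S) along the 3-step ladder.
Result: e(P',Q') = 124695614678647 + 96603708594661*t + 120703278945149*t^2 + 94249302792195*t^3 + 176733018325278*t^4 + 49172026186928*t^5.
Finally e_{13}(P,Q) = 233506259681427 + 237530112768706*t + 148788170900417*t^2 + 223309085788594*t^3 + 185622126565554*t^4 + 219663856781921*t^5.

233506259681427 + 237530112768706*t + 148788170900417*t^2 + 223309085788594*t^3 + 185622126565554*t^4 + 219663856781921*t^5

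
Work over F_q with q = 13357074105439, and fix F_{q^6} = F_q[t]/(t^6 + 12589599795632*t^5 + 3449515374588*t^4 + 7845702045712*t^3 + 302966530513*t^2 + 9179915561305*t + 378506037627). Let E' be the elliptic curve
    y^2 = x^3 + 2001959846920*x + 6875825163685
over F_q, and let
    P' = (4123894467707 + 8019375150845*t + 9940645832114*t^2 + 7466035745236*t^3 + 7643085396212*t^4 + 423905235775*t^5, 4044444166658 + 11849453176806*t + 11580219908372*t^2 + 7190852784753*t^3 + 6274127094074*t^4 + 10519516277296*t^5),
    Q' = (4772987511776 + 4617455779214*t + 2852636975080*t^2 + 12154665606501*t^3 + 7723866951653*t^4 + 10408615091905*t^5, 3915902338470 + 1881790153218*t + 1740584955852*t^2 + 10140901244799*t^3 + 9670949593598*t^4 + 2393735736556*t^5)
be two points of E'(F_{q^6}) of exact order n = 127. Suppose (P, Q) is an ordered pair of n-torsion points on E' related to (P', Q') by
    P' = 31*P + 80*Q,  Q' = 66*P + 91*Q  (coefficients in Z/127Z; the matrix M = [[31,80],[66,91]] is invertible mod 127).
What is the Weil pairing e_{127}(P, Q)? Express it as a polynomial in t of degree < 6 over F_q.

The 127-Weil pairing on E[127] over F_{13357074105439} is alternating-bilinear: e_{127}(P',Q') = e_{127}(P,Q)^det(M).
So e_{127}(P,Q) = e_{127}(P',Q')^{69}, since 81*69 = 1 mod 127.
Miller loop for e_{127} over F_{13357074105439^6}: bits of 127 = 1111111; 6 double steps + 6 add steps, l/v at each.
f_P(D_Q)/f_Q(D_P) = 9017597293819 + 9036352978851*t + 10325010752557*t^2 + 11064810296219*t^3 + 2347679873740*t^4 + 10992854585286*t^5.
(9017597293819 + 9036352978851*t + 10325010752557*t^2 + 11064810296219*t^3 + 2347679873740*t^4 + 10992854585286*t^5)^{69} mod (13357074105439,f) = 7488918312016 + 11726814262111*t + 1621484646366*t^2 + 5533136004059*t^3 + 9598700889460*t^4 + 10366771107968*t^5.

7488918312016 + 11726814262111*t + 1621484646366*t^2 + 5533136004059*t^3 + 9598700889460*t^4 + 10366771107968*t^5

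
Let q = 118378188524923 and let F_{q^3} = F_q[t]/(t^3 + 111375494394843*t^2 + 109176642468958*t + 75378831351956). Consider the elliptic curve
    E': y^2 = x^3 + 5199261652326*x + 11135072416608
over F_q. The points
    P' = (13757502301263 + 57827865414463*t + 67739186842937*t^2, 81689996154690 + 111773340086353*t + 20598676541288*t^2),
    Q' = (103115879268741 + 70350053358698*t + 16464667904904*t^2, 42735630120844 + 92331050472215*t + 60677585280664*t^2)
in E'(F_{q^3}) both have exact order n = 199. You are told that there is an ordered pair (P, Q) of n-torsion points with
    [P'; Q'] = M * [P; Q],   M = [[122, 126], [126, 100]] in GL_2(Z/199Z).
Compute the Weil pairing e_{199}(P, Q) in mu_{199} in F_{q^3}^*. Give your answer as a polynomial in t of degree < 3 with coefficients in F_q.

e_{199}(aP+bQ,cP+dQ) = e_{199}(P,Q)^(ad-bc); with (a,b,c,d)=(122,126,126,100) this gives the det-199 law.
So e_{199}(P,Q) = e_{199}(P',Q')^{163}, since 105*163 = 1 mod 199.
n = 199 = (11000111)_2 (8 bits, wt 5); accumulate f_{199,P'}(Q'+S)/f_{199,P'}(S) along the 7-step ladder.
The quotient is 84165647958000 + 42415458108721*t + 64080884442895*t^2.
Finally e_{199}(P,Q) = 33631095891431 + 16986532882963*t + 57803554066014*t^2.

33631095891431 + 16986532882963*t + 57803554066014*t^2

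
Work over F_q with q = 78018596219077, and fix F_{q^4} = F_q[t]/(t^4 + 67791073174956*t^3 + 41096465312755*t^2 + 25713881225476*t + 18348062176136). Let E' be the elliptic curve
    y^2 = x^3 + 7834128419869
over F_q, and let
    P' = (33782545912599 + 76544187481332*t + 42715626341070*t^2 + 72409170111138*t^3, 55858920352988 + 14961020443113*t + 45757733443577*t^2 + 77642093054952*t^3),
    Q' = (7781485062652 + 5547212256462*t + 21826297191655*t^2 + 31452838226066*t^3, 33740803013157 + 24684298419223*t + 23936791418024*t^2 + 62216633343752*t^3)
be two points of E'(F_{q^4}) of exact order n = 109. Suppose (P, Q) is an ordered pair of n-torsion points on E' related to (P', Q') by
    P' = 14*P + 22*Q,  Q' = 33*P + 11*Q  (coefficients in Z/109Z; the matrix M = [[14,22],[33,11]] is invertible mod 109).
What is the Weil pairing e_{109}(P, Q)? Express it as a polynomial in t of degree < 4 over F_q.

Alternating bilinearity on E[109] (values in mu_{109} in F_{78018596219077^4}) gives e(P',Q') = e(P,Q)^det(M).
14*11 - 22*33 = -572; reduced mod 109: det = 82, inverse 4.
Miller loop for e_{109} over F_{78018596219077^4}: bits of 109 = 1101101; 6 double steps + 4 add steps, l/v at each.
Miller gives e_{109}(P',Q') = 11264571606180 + 9531363211069*t + 14225563161563*t^2 + 54716818085818*t^3 in F_{78018596219077^4}.
Thus e_{109}(P,Q) = 48132222704163 + 16369209980403*t + 63520295283884*t^2 + 54504398962495*t^3.

48132222704163 + 16369209980403*t + 63520295283884*t^2 + 54504398962495*t^3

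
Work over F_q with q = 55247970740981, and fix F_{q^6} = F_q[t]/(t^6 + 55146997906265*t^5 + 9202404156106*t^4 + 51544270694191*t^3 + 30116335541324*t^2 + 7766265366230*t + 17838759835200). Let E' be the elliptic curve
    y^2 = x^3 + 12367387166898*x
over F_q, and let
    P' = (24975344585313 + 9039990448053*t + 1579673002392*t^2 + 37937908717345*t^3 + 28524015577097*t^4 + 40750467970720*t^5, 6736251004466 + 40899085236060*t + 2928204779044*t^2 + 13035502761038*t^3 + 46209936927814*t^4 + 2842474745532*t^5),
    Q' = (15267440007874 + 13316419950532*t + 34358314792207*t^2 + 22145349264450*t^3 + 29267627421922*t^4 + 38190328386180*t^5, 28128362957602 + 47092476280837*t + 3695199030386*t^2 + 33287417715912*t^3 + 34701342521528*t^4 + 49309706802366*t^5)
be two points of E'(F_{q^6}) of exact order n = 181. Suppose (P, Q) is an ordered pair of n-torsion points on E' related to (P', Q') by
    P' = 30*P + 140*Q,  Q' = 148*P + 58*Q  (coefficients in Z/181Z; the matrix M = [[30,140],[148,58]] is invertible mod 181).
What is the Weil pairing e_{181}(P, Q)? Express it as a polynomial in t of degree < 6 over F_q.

42484601652164 + 9354787800221*t + 1160805044796*t^2 + 30982696822418*t^3 + 334454470351*t^4 + 17653526506657*t^5

The 181-Weil pairing on E[181] over F_{55247970740981} is alternating-bilinear: e_{181}(P',Q') = e_{181}(P,Q)^det(M).
30*58 - 140*148 = -18980; reduced mod 181: det = 25, inverse 29.
Run Miller on y^2=x^3+12367387166898*x over F_{55247970740981}: ladder 10110101 (8 bits); e = f_P(D_Q)/f_Q(D_P).
So e_{181}(P',Q') = 51904154719797 + 20535746973843*t + 53862905784775*t^2 + 42984448826278*t^3 + 46541661654262*t^4 + 4666186839418*t^5.
(51904154719797 + 20535746973843*t + 53862905784775*t^2 + 42984448826278*t^3 + 46541661654262*t^4 + 4666186839418*t^5)^{29} mod (55247970740981,f) = 42484601652164 + 9354787800221*t + 1160805044796*t^2 + 30982696822418*t^3 + 334454470351*t^4 + 17653526506657*t^5.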